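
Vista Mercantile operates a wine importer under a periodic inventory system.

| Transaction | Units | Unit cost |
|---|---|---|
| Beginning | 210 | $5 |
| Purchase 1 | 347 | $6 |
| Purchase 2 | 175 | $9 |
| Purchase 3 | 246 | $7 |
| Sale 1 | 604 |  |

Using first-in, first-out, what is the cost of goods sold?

COGS = $3,555

Sale 1 (604) [FIFO — oldest first]: 210 @ $5 + 347 @ $6 + 47 @ $9 = $3,555
Ending inventory: 128 @ $9 + 246 @ $7 = $2,874
Check: goods available $6,429 = COGS $3,555 + ending $2,874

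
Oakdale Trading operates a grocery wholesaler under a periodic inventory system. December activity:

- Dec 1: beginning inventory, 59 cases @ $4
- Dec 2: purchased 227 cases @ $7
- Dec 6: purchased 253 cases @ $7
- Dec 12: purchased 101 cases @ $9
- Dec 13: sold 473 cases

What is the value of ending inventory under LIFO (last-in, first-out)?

Ending inventory = $992

Dec 13, 473 sold [LIFO — newest first]: 101 @ $9 + 253 @ $7 + 119 @ $7 = $3,513
Ending inventory: 59 @ $4 + 108 @ $7 = $992
Check: goods available $4,505 = COGS $3,513 + ending $992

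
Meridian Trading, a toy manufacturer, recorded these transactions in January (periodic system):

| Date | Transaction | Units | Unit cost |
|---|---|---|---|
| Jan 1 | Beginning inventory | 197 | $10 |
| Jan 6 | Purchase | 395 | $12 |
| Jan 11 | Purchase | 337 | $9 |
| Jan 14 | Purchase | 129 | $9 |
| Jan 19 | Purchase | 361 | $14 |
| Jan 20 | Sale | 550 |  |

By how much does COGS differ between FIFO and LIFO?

$549

FIFO COGS: 197 @ $10 + 353 @ $12 = $6,206
LIFO COGS: 361 @ $14 + 129 @ $9 + 60 @ $9 = $6,755
Difference = |$6,206 − $6,755| = $549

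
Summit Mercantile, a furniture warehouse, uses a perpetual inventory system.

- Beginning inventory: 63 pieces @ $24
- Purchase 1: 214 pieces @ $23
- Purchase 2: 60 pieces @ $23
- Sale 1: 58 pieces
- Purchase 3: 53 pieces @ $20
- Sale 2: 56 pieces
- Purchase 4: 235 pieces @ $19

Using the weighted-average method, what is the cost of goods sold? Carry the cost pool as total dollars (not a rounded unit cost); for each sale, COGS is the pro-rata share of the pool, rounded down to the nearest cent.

After Beginning: 63 on hand, pool $1,512.00 (≈ $24.0000 each)
After Purchase 1: 277 on hand, pool $6,434.00 (≈ $23.2274 each)
After Purchase 2: 337 on hand, pool $7,814.00 (≈ $23.1869 each)
Sale 1, sell 58: 58/337 × $7,814.00 → $1,344.84
After Purchase 3: 332 on hand, pool $7,529.16 (≈ $22.6782 each)
Sale 2, sell 56: 56/332 × $7,529.16 → $1,269.97
After Purchase 4: 511 on hand, pool $10,724.19 (≈ $20.9867 each)
Total COGS = $1,344.84 + $1,269.97 = $2,614.81
Ending inventory (cost pool remaining) = $10,724.19
Check: goods available $13,339.00 = COGS $2,614.81 + ending $10,724.19

COGS = $2,614.81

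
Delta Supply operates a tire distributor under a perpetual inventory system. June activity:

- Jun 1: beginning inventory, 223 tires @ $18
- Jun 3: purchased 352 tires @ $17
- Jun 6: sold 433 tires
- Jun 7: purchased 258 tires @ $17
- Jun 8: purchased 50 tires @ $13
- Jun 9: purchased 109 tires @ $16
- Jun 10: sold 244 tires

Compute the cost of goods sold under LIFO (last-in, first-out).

Jun 6, 433 sold [LIFO — newest first]: 352 @ $17 + 81 @ $18 = $7,442
Jun 10, 244 sold [LIFO — newest first]: 109 @ $16 + 50 @ $13 + 85 @ $17 = $3,839
Total COGS = $7,442 + $3,839 = $11,281
Ending inventory: 142 @ $18 + 173 @ $17 = $5,497

COGS = $11,281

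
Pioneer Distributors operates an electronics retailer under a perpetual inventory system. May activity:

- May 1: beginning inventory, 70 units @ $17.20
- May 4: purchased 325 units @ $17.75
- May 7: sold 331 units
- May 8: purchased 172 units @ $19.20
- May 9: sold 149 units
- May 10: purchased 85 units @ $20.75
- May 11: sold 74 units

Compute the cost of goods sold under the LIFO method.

COGS = $10,268.25

May 7, 331 sold [LIFO — newest first]: 325 @ $17.75 + 6 @ $17.20 = $5,871.95
May 9, 149 sold [LIFO — newest first]: 149 @ $19.20 = $2,860.80
May 11, 74 sold [LIFO — newest first]: 74 @ $20.75 = $1,535.50
Total COGS = $5,871.95 + $2,860.80 + $1,535.50 = $10,268.25
Ending inventory: 64 @ $17.20 + 23 @ $19.20 + 11 @ $20.75 = $1,770.65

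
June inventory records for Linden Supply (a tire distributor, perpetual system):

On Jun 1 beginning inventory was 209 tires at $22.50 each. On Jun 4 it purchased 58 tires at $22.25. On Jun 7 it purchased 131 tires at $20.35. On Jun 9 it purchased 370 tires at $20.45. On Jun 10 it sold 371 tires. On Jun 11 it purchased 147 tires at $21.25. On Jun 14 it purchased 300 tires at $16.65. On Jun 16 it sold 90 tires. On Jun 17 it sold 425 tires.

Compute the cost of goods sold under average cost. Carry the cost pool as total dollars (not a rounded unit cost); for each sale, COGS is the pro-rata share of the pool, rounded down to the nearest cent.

COGS = $17,909.85

After Jun 1: 209 on hand, pool $4,702.50 (≈ $22.5000 each)
After Jun 4: 267 on hand, pool $5,993.00 (≈ $22.4457 each)
After Jun 7: 398 on hand, pool $8,658.85 (≈ $21.7559 each)
After Jun 9: 768 on hand, pool $16,225.35 (≈ $21.1268 each)
Jun 10, sell 371: 371/768 × $16,225.35 → $7,838.02
After Jun 11: 544 on hand, pool $11,511.08 (≈ $21.1601 each)
After Jun 14: 844 on hand, pool $16,506.08 (≈ $19.5570 each)
Jun 16, sell 90: 90/844 × $16,506.08 → $1,760.12
Jun 17, sell 425: 425/754 × $14,745.96 → $8,311.71
Total COGS = $7,838.02 + $1,760.12 + $8,311.71 = $17,909.85
Ending inventory (cost pool remaining) = $6,434.25
Check: goods available $24,344.10 = COGS $17,909.85 + ending $6,434.25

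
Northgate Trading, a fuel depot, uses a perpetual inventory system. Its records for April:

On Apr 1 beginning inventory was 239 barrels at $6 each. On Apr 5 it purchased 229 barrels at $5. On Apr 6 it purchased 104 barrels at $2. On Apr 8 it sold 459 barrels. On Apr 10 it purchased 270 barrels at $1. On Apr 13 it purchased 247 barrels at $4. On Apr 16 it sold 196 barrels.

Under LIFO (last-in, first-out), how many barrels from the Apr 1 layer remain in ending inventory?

Apr 8, 459 sold [LIFO — newest first]: 104 @ $2 + 229 @ $5 + 126 @ $6 = $2,109
Apr 16, 196 sold [LIFO — newest first]: 196 @ $4 = $784
Total COGS = $2,109 + $784 = $2,893
Ending inventory: 113 @ $6 + 270 @ $1 + 51 @ $4 = $1,152

113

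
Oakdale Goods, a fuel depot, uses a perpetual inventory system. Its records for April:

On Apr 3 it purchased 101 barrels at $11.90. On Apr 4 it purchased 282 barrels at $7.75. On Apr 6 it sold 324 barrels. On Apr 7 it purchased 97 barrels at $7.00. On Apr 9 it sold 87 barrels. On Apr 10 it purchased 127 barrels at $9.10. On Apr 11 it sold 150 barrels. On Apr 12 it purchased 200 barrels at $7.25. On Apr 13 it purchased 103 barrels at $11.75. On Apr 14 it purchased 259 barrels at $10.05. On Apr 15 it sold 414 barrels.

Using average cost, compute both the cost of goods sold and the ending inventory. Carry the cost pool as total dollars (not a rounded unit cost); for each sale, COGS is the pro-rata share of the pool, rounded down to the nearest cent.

COGS = $8,679.60; ending inventory = $1,805.70

After Apr 3: 101 on hand, pool $1,201.90 (≈ $11.9000 each)
After Apr 4: 383 on hand, pool $3,387.40 (≈ $8.8444 each)
Apr 6, sell 324: 324/383 × $3,387.40 → $2,865.58
After Apr 7: 156 on hand, pool $1,200.82 (≈ $7.6976 each)
Apr 9, sell 87: 87/156 × $1,200.82 → $669.68
After Apr 10: 196 on hand, pool $1,686.84 (≈ $8.6063 each)
Apr 11, sell 150: 150/196 × $1,686.84 → $1,290.94
After Apr 12: 246 on hand, pool $1,845.90 (≈ $7.5037 each)
After Apr 13: 349 on hand, pool $3,056.15 (≈ $8.7569 each)
After Apr 14: 608 on hand, pool $5,659.10 (≈ $9.3077 each)
Apr 15, sell 414: 414/608 × $5,659.10 → $3,853.40
Total COGS = $2,865.58 + $669.68 + $1,290.94 + $3,853.40 = $8,679.60
Ending inventory (cost pool remaining) = $1,805.70
Check: goods available $10,485.30 = COGS $8,679.60 + ending $1,805.70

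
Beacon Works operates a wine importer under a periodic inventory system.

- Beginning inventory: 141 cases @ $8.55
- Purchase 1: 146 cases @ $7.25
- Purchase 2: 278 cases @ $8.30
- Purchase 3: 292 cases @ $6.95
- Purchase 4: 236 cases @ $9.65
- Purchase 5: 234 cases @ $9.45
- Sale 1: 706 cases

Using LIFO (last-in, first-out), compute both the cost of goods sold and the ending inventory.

COGS = $6,128.90; ending inventory = $4,960.65

Sale 1 (706) [LIFO — newest first]: 234 @ $9.45 + 236 @ $9.65 + 236 @ $6.95 = $6,128.90
Ending inventory: 141 @ $8.55 + 146 @ $7.25 + 278 @ $8.30 + 56 @ $6.95 = $4,960.65
Check: goods available $11,089.55 = COGS $6,128.90 + ending $4,960.65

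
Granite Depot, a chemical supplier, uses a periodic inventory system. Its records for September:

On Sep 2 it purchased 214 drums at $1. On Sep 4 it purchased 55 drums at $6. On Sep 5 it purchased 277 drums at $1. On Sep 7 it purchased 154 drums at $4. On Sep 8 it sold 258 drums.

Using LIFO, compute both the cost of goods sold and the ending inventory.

Sep 8, 258 sold [LIFO — newest first]: 154 @ $4 + 104 @ $1 = $720
Ending inventory: 214 @ $1 + 55 @ $6 + 173 @ $1 = $717

COGS = $720; ending inventory = $717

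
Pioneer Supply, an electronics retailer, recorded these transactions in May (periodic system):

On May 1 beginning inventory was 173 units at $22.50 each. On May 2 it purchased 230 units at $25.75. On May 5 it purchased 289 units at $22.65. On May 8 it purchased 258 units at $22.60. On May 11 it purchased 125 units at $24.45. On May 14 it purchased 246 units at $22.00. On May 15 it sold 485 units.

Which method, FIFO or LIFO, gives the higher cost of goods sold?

FIFO

FIFO COGS: 173 @ $22.50 + 230 @ $25.75 + 82 @ $22.65 = $11,672.30
LIFO COGS: 246 @ $22.00 + 125 @ $24.45 + 114 @ $22.60 = $11,044.65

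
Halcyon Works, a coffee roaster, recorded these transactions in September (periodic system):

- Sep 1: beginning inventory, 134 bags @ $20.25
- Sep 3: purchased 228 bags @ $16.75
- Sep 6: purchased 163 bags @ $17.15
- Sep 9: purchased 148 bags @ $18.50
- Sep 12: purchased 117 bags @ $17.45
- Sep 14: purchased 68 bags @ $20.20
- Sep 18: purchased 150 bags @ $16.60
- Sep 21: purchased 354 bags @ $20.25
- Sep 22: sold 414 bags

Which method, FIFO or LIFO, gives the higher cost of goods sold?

LIFO

FIFO COGS: 134 @ $20.25 + 228 @ $16.75 + 52 @ $17.15 = $7,424.30
LIFO COGS: 354 @ $20.25 + 60 @ $16.60 = $8,164.50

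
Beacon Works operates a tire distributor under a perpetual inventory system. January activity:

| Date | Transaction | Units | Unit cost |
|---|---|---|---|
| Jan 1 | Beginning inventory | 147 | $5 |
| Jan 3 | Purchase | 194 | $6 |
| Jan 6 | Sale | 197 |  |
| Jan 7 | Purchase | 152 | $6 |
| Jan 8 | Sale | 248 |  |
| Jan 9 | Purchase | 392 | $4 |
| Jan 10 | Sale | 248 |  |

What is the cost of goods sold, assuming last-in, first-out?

Jan 6, 197 sold [LIFO — newest first]: 194 @ $6 + 3 @ $5 = $1,179
Jan 8, 248 sold [LIFO — newest first]: 152 @ $6 + 96 @ $5 = $1,392
Jan 10, 248 sold [LIFO — newest first]: 248 @ $4 = $992
Total COGS = $1,179 + $1,392 + $992 = $3,563
Ending inventory: 48 @ $5 + 144 @ $4 = $816

COGS = $3,563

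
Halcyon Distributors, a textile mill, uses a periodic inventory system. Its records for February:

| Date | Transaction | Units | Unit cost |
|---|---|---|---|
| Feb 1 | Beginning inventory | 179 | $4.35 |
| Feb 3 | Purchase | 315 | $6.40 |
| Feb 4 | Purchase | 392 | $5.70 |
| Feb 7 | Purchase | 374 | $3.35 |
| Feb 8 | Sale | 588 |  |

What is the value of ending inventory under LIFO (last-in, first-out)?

Feb 8, 588 sold [LIFO — newest first]: 374 @ $3.35 + 214 @ $5.70 = $2,472.70
Ending inventory: 179 @ $4.35 + 315 @ $6.40 + 178 @ $5.70 = $3,809.25
Check: goods available $6,281.95 = COGS $2,472.70 + ending $3,809.25

Ending inventory = $3,809.25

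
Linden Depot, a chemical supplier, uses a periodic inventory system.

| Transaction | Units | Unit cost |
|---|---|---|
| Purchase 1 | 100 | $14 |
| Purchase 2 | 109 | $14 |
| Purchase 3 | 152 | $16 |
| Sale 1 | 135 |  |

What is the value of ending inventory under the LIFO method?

Ending inventory = $3,198

Sale 1 (135) [LIFO — newest first]: 135 @ $16 = $2,160
Ending inventory: 100 @ $14 + 109 @ $14 + 17 @ $16 = $3,198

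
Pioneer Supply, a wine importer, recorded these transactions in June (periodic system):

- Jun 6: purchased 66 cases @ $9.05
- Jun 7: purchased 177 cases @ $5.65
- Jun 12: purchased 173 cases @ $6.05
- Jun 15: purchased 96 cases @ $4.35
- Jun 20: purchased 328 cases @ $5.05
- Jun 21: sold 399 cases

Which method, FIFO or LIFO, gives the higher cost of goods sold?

FIFO

FIFO COGS: 66 @ $9.05 + 177 @ $5.65 + 156 @ $6.05 = $2,541.15
LIFO COGS: 328 @ $5.05 + 71 @ $4.35 = $1,965.25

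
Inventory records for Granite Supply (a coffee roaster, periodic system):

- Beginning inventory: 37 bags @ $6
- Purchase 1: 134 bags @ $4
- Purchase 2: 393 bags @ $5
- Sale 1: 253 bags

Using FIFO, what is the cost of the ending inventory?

Ending inventory = $1,555

Sale 1 (253) [FIFO — oldest first]: 37 @ $6 + 134 @ $4 + 82 @ $5 = $1,168
Ending inventory: 311 @ $5 = $1,555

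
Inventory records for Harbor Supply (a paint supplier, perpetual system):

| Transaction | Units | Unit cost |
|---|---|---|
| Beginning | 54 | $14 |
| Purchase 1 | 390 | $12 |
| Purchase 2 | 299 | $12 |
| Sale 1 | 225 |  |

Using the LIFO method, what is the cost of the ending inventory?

Sale 1 (225) [LIFO — newest first]: 225 @ $12 = $2,700
Ending inventory: 54 @ $14 + 390 @ $12 + 74 @ $12 = $6,324

Ending inventory = $6,324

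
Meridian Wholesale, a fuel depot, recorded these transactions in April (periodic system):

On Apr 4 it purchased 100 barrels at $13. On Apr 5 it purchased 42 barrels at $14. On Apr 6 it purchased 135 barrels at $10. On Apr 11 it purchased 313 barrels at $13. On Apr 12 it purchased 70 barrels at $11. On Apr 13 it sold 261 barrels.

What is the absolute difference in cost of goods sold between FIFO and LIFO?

FIFO COGS: 100 @ $13 + 42 @ $14 + 119 @ $10 = $3,078
LIFO COGS: 70 @ $11 + 191 @ $13 = $3,253
Difference = |$3,078 − $3,253| = $175

$175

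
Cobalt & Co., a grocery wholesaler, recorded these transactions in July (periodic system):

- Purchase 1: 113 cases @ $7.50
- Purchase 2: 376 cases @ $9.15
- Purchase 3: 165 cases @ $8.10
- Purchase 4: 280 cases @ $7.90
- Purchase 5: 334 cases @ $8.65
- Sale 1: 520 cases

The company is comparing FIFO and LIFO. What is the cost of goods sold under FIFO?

FIFO COGS: 113 @ $7.50 + 376 @ $9.15 + 31 @ $8.10 = $4,539.00
LIFO COGS: 334 @ $8.65 + 186 @ $7.90 = $4,358.50

COGS = $4,539.00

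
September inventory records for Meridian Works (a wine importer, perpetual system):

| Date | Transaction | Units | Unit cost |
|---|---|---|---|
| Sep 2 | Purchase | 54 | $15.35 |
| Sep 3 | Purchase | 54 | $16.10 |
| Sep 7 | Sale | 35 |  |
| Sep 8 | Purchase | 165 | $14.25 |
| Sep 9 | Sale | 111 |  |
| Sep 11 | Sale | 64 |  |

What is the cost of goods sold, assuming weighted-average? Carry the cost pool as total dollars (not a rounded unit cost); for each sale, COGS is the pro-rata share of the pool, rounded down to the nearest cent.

After Sep 2: 54 on hand, pool $828.90 (≈ $15.3500 each)
After Sep 3: 108 on hand, pool $1,698.30 (≈ $15.7250 each)
Sep 7, sell 35: 35/108 × $1,698.30 → $550.37
After Sep 8: 238 on hand, pool $3,499.18 (≈ $14.7024 each)
Sep 9, sell 111: 111/238 × $3,499.18 → $1,631.97
Sep 11, sell 64: 64/127 × $1,867.21 → $940.95
Total COGS = $550.37 + $1,631.97 + $940.95 = $3,123.29
Ending inventory (cost pool remaining) = $926.26

COGS = $3,123.29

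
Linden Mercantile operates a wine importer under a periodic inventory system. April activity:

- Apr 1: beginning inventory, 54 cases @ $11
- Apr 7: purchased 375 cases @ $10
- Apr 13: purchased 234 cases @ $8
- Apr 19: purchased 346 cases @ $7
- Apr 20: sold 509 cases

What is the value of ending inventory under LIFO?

Apr 20, 509 sold [LIFO — newest first]: 346 @ $7 + 163 @ $8 = $3,726
Ending inventory: 54 @ $11 + 375 @ $10 + 71 @ $8 = $4,912

Ending inventory = $4,912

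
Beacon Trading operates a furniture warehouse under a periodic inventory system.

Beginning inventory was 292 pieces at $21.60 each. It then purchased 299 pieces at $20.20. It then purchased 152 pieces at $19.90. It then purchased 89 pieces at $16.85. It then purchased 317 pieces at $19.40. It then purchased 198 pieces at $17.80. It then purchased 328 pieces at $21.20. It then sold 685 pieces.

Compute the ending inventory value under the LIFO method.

Sale 1 (685) [LIFO — newest first]: 328 @ $21.20 + 198 @ $17.80 + 159 @ $19.40 = $13,562.60
Ending inventory: 292 @ $21.60 + 299 @ $20.20 + 152 @ $19.90 + 89 @ $16.85 + 158 @ $19.40 = $19,936.65

Ending inventory = $19,936.65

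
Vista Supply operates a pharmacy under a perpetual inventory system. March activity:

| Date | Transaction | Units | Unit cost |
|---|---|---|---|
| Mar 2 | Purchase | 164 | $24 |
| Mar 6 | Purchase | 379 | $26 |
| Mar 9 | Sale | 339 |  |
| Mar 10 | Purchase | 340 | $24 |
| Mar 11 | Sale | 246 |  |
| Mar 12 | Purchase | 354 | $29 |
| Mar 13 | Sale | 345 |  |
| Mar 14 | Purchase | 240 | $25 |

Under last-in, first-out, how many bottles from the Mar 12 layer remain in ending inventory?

9

Mar 9, 339 sold [LIFO — newest first]: 339 @ $26 = $8,814
Mar 11, 246 sold [LIFO — newest first]: 246 @ $24 = $5,904
Mar 13, 345 sold [LIFO — newest first]: 345 @ $29 = $10,005
Total COGS = $8,814 + $5,904 + $10,005 = $24,723
Ending inventory: 164 @ $24 + 40 @ $26 + 94 @ $24 + 9 @ $29 + 240 @ $25 = $13,493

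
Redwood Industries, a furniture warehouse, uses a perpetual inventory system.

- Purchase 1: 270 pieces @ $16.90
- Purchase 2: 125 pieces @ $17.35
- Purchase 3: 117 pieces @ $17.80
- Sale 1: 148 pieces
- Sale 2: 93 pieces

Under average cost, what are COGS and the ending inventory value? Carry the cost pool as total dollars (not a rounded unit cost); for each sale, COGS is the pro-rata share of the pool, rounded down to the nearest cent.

COGS = $4,148.93; ending inventory = $4,665.42

After Purchase 1: 270 on hand, pool $4,563.00 (≈ $16.9000 each)
After Purchase 2: 395 on hand, pool $6,731.75 (≈ $17.0424 each)
After Purchase 3: 512 on hand, pool $8,814.35 (≈ $17.2155 each)
Sale 1, sell 148: 148/512 × $8,814.35 → $2,547.89
Sale 2, sell 93: 93/364 × $6,266.46 → $1,601.04
Total COGS = $2,547.89 + $1,601.04 = $4,148.93
Ending inventory (cost pool remaining) = $4,665.42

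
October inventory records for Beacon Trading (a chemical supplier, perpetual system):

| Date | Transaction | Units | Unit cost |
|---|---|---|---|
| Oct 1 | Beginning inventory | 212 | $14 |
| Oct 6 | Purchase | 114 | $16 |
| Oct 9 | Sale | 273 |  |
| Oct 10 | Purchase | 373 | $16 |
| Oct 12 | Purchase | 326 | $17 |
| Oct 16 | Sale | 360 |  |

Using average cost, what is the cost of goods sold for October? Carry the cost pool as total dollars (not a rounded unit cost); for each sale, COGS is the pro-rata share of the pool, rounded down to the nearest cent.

After Oct 1: 212 on hand, pool $2,968.00 (≈ $14.0000 each)
After Oct 6: 326 on hand, pool $4,792.00 (≈ $14.6994 each)
Oct 9, sell 273: 273/326 × $4,792.00 → $4,012.93
After Oct 10: 426 on hand, pool $6,747.07 (≈ $15.8382 each)
After Oct 12: 752 on hand, pool $12,289.07 (≈ $16.3418 each)
Oct 16, sell 360: 360/752 × $12,289.07 → $5,883.06
Total COGS = $4,012.93 + $5,883.06 = $9,895.99
Ending inventory (cost pool remaining) = $6,406.01
Check: goods available $16,302.00 = COGS $9,895.99 + ending $6,406.01

COGS = $9,895.99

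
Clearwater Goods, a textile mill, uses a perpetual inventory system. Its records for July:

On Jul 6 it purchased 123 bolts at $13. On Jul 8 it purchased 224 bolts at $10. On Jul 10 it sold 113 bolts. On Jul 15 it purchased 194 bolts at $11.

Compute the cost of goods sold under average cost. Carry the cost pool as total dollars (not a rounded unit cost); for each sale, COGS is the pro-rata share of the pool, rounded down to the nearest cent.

COGS = $1,250.16

After Jul 6: 123 on hand, pool $1,599.00 (≈ $13.0000 each)
After Jul 8: 347 on hand, pool $3,839.00 (≈ $11.0634 each)
Jul 10, sell 113: 113/347 × $3,839.00 → $1,250.16
After Jul 15: 428 on hand, pool $4,722.84 (≈ $11.0347 each)
Ending inventory (cost pool remaining) = $4,722.84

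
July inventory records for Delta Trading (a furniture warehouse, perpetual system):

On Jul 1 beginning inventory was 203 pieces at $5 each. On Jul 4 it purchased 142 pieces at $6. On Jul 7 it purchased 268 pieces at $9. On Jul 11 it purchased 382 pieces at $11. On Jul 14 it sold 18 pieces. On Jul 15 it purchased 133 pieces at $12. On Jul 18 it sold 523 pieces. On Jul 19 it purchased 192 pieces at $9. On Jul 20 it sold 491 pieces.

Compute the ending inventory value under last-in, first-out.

Ending inventory = $1,525

Jul 14, 18 sold [LIFO — newest first]: 18 @ $11 = $198
Jul 18, 523 sold [LIFO — newest first]: 133 @ $12 + 364 @ $11 + 26 @ $9 = $5,834
Jul 20, 491 sold [LIFO — newest first]: 192 @ $9 + 242 @ $9 + 57 @ $6 = $4,248
Total COGS = $198 + $5,834 + $4,248 = $10,280
Ending inventory: 203 @ $5 + 85 @ $6 = $1,525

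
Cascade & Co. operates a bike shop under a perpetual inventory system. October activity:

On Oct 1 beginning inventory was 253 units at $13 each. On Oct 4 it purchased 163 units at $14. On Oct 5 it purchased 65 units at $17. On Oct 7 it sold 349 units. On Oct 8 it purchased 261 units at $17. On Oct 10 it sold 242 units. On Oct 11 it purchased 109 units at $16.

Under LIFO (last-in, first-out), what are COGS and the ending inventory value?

COGS = $9,074; ending inventory = $3,783

Oct 7, 349 sold [LIFO — newest first]: 65 @ $17 + 163 @ $14 + 121 @ $13 = $4,960
Oct 10, 242 sold [LIFO — newest first]: 242 @ $17 = $4,114
Total COGS = $4,960 + $4,114 = $9,074
Ending inventory: 132 @ $13 + 19 @ $17 + 109 @ $16 = $3,783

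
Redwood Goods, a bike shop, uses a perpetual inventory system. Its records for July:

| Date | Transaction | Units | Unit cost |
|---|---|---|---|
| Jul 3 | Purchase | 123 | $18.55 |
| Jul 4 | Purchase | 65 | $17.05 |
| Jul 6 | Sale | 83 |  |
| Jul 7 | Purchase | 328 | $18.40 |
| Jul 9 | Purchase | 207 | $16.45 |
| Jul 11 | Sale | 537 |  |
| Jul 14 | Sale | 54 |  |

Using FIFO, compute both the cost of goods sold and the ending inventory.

Jul 6, 83 sold [FIFO — oldest first]: 83 @ $18.55 = $1,539.65
Jul 11, 537 sold [FIFO — oldest first]: 40 @ $18.55 + 65 @ $17.05 + 328 @ $18.40 + 104 @ $16.45 = $9,596.25
Jul 14, 54 sold [FIFO — oldest first]: 54 @ $16.45 = $888.30
Total COGS = $1,539.65 + $9,596.25 + $888.30 = $12,024.20
Ending inventory: 49 @ $16.45 = $806.05
Check: goods available $12,830.25 = COGS $12,024.20 + ending $806.05

COGS = $12,024.20; ending inventory = $806.05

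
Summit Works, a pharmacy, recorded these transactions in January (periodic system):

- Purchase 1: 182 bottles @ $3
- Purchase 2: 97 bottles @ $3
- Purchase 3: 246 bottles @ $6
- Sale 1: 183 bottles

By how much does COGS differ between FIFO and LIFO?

FIFO COGS: 182 @ $3 + 1 @ $3 = $549
LIFO COGS: 183 @ $6 = $1,098
Difference = |$549 − $1,098| = $549

$549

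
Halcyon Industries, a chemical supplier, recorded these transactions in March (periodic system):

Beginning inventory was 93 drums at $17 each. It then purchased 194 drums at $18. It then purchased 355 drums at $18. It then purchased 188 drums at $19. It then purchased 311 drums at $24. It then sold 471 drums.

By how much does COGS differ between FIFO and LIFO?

$2,119

FIFO COGS: 93 @ $17 + 194 @ $18 + 184 @ $18 = $8,385
LIFO COGS: 311 @ $24 + 160 @ $19 = $10,504
Difference = |$8,385 − $10,504| = $2,119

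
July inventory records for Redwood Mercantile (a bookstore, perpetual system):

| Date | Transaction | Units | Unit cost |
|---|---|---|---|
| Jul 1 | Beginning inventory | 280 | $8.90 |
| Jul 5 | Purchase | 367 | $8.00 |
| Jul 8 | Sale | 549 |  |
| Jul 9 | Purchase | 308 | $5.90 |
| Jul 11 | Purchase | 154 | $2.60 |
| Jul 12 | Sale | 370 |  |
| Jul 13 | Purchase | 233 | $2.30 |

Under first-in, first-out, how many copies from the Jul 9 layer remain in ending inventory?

36

Jul 8, 549 sold [FIFO — oldest first]: 280 @ $8.90 + 269 @ $8.00 = $4,644.00
Jul 12, 370 sold [FIFO — oldest first]: 98 @ $8.00 + 272 @ $5.90 = $2,388.80
Total COGS = $4,644.00 + $2,388.80 = $7,032.80
Ending inventory: 36 @ $5.90 + 154 @ $2.60 + 233 @ $2.30 = $1,148.70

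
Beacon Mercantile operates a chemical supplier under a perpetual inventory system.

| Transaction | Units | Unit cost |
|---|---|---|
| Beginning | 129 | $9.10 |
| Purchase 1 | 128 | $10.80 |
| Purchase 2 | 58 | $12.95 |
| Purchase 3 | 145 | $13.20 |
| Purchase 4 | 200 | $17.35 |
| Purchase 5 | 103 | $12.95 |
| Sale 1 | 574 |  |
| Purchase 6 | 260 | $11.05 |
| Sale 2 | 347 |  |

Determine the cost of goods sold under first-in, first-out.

COGS = $11,771.15

Sale 1 (574) [FIFO — oldest first]: 129 @ $9.10 + 128 @ $10.80 + 58 @ $12.95 + 145 @ $13.20 + 114 @ $17.35 = $7,199.30
Sale 2 (347) [FIFO — oldest first]: 86 @ $17.35 + 103 @ $12.95 + 158 @ $11.05 = $4,571.85
Total COGS = $7,199.30 + $4,571.85 = $11,771.15
Ending inventory: 102 @ $11.05 = $1,127.10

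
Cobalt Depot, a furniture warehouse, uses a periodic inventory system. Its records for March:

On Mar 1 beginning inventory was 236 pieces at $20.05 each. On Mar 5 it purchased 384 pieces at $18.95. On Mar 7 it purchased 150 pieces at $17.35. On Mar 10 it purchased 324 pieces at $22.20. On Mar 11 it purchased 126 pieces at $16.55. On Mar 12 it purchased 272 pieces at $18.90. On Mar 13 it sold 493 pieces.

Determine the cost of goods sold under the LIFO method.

COGS = $9,335.10

Mar 13, 493 sold [LIFO — newest first]: 272 @ $18.90 + 126 @ $16.55 + 95 @ $22.20 = $9,335.10
Ending inventory: 236 @ $20.05 + 384 @ $18.95 + 150 @ $17.35 + 229 @ $22.20 = $19,694.90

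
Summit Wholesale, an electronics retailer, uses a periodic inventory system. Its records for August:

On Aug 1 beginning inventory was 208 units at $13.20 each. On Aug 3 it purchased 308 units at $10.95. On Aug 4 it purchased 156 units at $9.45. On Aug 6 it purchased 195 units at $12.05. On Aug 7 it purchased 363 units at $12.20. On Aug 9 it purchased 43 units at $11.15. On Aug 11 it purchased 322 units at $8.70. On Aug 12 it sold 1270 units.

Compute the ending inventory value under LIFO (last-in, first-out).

Ending inventory = $4,026.75

Aug 12, 1270 sold [LIFO — newest first]: 322 @ $8.70 + 43 @ $11.15 + 363 @ $12.20 + 195 @ $12.05 + 156 @ $9.45 + 191 @ $10.95 = $13,624.85
Ending inventory: 208 @ $13.20 + 117 @ $10.95 = $4,026.75
Check: goods available $17,651.60 = COGS $13,624.85 + ending $4,026.75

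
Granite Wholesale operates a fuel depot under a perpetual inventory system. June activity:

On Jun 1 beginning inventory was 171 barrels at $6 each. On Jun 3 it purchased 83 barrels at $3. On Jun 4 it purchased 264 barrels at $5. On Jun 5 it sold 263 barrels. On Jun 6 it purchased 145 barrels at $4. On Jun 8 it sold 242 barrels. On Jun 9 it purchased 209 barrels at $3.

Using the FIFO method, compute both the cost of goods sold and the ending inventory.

COGS = $2,530; ending inventory = $1,272

Jun 5, 263 sold [FIFO — oldest first]: 171 @ $6 + 83 @ $3 + 9 @ $5 = $1,320
Jun 8, 242 sold [FIFO — oldest first]: 242 @ $5 = $1,210
Total COGS = $1,320 + $1,210 = $2,530
Ending inventory: 13 @ $5 + 145 @ $4 + 209 @ $3 = $1,272
Check: goods available $3,802 = COGS $2,530 + ending $1,272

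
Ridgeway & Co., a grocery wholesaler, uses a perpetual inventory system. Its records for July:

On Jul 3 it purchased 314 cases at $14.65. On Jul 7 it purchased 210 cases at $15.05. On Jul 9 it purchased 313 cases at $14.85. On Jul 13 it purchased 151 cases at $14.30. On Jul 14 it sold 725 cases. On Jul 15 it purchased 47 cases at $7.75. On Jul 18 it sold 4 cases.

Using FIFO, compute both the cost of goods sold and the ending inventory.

Jul 14, 725 sold [FIFO — oldest first]: 314 @ $14.65 + 210 @ $15.05 + 201 @ $14.85 = $10,745.45
Jul 18, 4 sold [FIFO — oldest first]: 4 @ $14.85 = $59.40
Total COGS = $10,745.45 + $59.40 = $10,804.85
Ending inventory: 108 @ $14.85 + 151 @ $14.30 + 47 @ $7.75 = $4,127.35
Check: goods available $14,932.20 = COGS $10,804.85 + ending $4,127.35

COGS = $10,804.85; ending inventory = $4,127.35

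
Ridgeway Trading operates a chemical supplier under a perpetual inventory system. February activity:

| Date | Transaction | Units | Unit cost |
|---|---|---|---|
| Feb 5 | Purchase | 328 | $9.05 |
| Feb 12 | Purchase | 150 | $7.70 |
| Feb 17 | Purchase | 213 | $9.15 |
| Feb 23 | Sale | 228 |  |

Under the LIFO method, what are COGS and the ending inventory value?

COGS = $2,064.45; ending inventory = $4,007.90

Feb 23, 228 sold [LIFO — newest first]: 213 @ $9.15 + 15 @ $7.70 = $2,064.45
Ending inventory: 328 @ $9.05 + 135 @ $7.70 = $4,007.90
Check: goods available $6,072.35 = COGS $2,064.45 + ending $4,007.90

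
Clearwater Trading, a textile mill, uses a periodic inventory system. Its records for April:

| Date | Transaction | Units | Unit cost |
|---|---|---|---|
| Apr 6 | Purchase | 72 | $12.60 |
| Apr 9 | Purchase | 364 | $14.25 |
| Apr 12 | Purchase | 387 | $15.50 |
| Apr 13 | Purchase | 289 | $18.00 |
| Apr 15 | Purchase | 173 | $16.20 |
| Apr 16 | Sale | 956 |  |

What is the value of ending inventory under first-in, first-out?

Apr 16, 956 sold [FIFO — oldest first]: 72 @ $12.60 + 364 @ $14.25 + 387 @ $15.50 + 133 @ $18.00 = $14,486.70
Ending inventory: 156 @ $18.00 + 173 @ $16.20 = $5,610.60

Ending inventory = $5,610.60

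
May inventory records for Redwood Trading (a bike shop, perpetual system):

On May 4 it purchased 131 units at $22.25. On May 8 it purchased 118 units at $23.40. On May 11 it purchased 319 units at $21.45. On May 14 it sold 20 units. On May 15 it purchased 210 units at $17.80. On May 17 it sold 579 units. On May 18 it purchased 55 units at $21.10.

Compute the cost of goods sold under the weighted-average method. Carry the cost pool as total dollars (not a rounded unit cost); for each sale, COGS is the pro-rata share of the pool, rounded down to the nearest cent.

After May 4: 131 on hand, pool $2,914.75 (≈ $22.2500 each)
After May 8: 249 on hand, pool $5,675.95 (≈ $22.7950 each)
After May 11: 568 on hand, pool $12,518.50 (≈ $22.0396 each)
May 14, sell 20: 20/568 × $12,518.50 → $440.79
After May 15: 758 on hand, pool $15,815.71 (≈ $20.8651 each)
May 17, sell 579: 579/758 × $15,815.71 → $12,080.86
After May 18: 234 on hand, pool $4,895.35 (≈ $20.9203 each)
Total COGS = $440.79 + $12,080.86 = $12,521.65
Ending inventory (cost pool remaining) = $4,895.35

COGS = $12,521.65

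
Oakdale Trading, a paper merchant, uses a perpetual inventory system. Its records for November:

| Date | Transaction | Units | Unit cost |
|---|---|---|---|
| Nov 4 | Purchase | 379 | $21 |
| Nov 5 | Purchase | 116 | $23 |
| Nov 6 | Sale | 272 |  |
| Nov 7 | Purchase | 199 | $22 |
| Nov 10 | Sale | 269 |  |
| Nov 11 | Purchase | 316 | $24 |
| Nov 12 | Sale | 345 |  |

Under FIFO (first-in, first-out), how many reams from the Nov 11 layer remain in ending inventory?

124

Nov 6, 272 sold [FIFO — oldest first]: 272 @ $21 = $5,712
Nov 10, 269 sold [FIFO — oldest first]: 107 @ $21 + 116 @ $23 + 46 @ $22 = $5,927
Nov 12, 345 sold [FIFO — oldest first]: 153 @ $22 + 192 @ $24 = $7,974
Total COGS = $5,712 + $5,927 + $7,974 = $19,613
Ending inventory: 124 @ $24 = $2,976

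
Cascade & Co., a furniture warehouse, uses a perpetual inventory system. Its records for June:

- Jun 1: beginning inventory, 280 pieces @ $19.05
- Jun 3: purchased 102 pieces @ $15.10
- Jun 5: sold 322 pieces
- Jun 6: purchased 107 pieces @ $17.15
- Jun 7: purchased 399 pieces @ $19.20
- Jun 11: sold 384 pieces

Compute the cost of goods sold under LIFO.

Jun 5, 322 sold [LIFO — newest first]: 102 @ $15.10 + 220 @ $19.05 = $5,731.20
Jun 11, 384 sold [LIFO — newest first]: 384 @ $19.20 = $7,372.80
Total COGS = $5,731.20 + $7,372.80 = $13,104.00
Ending inventory: 60 @ $19.05 + 107 @ $17.15 + 15 @ $19.20 = $3,266.05

COGS = $13,104.00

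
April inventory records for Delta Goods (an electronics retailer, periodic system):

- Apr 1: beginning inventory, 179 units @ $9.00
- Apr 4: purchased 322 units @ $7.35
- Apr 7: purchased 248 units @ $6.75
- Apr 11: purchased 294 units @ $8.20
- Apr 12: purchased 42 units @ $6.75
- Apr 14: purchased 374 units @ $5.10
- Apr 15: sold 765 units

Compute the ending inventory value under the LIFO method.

Ending inventory = $5,280.45

Apr 15, 765 sold [LIFO — newest first]: 374 @ $5.10 + 42 @ $6.75 + 294 @ $8.20 + 55 @ $6.75 = $4,972.95
Ending inventory: 179 @ $9.00 + 322 @ $7.35 + 193 @ $6.75 = $5,280.45
Check: goods available $10,253.40 = COGS $4,972.95 + ending $5,280.45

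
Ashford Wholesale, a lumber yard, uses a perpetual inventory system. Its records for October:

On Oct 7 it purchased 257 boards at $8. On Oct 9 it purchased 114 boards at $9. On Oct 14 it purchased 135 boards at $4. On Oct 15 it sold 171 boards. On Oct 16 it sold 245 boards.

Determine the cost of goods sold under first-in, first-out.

Oct 15, 171 sold [FIFO — oldest first]: 171 @ $8 = $1,368
Oct 16, 245 sold [FIFO — oldest first]: 86 @ $8 + 114 @ $9 + 45 @ $4 = $1,894
Total COGS = $1,368 + $1,894 = $3,262
Ending inventory: 90 @ $4 = $360

COGS = $3,262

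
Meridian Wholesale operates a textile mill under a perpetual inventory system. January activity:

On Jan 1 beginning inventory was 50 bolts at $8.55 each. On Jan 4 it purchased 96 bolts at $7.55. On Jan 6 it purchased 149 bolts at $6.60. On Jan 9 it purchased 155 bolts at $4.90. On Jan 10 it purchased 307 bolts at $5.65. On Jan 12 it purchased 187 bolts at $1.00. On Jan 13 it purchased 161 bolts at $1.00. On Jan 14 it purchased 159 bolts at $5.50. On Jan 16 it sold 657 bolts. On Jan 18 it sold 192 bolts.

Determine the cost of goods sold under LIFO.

COGS = $3,128.55

Jan 16, 657 sold [LIFO — newest first]: 159 @ $5.50 + 161 @ $1.00 + 187 @ $1.00 + 150 @ $5.65 = $2,070.00
Jan 18, 192 sold [LIFO — newest first]: 157 @ $5.65 + 35 @ $4.90 = $1,058.55
Total COGS = $2,070.00 + $1,058.55 = $3,128.55
Ending inventory: 50 @ $8.55 + 96 @ $7.55 + 149 @ $6.60 + 120 @ $4.90 = $2,723.70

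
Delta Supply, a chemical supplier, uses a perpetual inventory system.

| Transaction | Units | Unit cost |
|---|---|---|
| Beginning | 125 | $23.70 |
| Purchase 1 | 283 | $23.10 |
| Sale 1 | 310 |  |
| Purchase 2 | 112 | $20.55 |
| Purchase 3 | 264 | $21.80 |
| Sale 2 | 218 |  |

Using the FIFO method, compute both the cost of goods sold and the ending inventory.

Sale 1 (310) [FIFO — oldest first]: 125 @ $23.70 + 185 @ $23.10 = $7,236.00
Sale 2 (218) [FIFO — oldest first]: 98 @ $23.10 + 112 @ $20.55 + 8 @ $21.80 = $4,739.80
Total COGS = $7,236.00 + $4,739.80 = $11,975.80
Ending inventory: 256 @ $21.80 = $5,580.80
Check: goods available $17,556.60 = COGS $11,975.80 + ending $5,580.80

COGS = $11,975.80; ending inventory = $5,580.80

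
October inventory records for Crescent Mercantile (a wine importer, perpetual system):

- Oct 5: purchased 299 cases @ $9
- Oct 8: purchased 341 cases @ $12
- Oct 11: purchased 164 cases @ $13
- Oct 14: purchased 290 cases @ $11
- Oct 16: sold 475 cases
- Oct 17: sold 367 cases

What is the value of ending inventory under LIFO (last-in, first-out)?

Oct 16, 475 sold [LIFO — newest first]: 290 @ $11 + 164 @ $13 + 21 @ $12 = $5,574
Oct 17, 367 sold [LIFO — newest first]: 320 @ $12 + 47 @ $9 = $4,263
Total COGS = $5,574 + $4,263 = $9,837
Ending inventory: 252 @ $9 = $2,268

Ending inventory = $2,268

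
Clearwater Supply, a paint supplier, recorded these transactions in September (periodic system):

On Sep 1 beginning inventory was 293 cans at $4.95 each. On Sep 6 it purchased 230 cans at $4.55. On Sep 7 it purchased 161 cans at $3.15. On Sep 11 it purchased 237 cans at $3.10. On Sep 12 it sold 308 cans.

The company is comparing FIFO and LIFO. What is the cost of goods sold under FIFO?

COGS = $1,518.60

FIFO COGS: 293 @ $4.95 + 15 @ $4.55 = $1,518.60
LIFO COGS: 237 @ $3.10 + 71 @ $3.15 = $958.35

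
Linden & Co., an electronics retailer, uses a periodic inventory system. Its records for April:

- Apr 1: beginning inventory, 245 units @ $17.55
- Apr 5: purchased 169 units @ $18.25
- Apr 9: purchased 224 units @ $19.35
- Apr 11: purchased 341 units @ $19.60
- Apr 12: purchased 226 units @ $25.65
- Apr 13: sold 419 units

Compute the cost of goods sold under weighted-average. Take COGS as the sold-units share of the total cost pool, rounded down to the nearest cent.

COGS = $8,414.38

Apr 13, sell 419: 419/1205 × $24,198.90 → $8,414.38
Ending inventory (cost pool remaining) = $15,784.52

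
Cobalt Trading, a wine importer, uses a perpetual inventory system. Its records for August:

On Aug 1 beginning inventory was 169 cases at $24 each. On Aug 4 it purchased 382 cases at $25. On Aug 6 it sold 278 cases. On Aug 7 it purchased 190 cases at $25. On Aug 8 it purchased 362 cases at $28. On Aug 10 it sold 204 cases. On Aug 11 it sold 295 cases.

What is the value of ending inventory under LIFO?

Ending inventory = $7,981

Aug 6, 278 sold [LIFO — newest first]: 278 @ $25 = $6,950
Aug 10, 204 sold [LIFO — newest first]: 204 @ $28 = $5,712
Aug 11, 295 sold [LIFO — newest first]: 158 @ $28 + 137 @ $25 = $7,849
Total COGS = $6,950 + $5,712 + $7,849 = $20,511
Ending inventory: 169 @ $24 + 104 @ $25 + 53 @ $25 = $7,981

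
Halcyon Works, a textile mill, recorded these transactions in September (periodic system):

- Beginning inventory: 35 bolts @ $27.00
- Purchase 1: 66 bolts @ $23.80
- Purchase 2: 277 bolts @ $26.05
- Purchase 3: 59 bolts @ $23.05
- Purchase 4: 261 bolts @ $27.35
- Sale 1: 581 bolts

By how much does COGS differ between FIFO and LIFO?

$267.35

FIFO COGS: 35 @ $27.00 + 66 @ $23.80 + 277 @ $26.05 + 59 @ $23.05 + 144 @ $27.35 = $15,030.00
LIFO COGS: 261 @ $27.35 + 59 @ $23.05 + 261 @ $26.05 = $15,297.35
Difference = |$15,030.00 − $15,297.35| = $267.35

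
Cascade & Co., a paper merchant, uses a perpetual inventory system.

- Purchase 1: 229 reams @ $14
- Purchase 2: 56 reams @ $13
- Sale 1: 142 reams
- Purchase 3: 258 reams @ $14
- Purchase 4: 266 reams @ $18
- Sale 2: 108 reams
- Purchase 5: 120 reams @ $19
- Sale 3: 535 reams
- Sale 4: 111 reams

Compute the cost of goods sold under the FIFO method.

Sale 1 (142) [FIFO — oldest first]: 142 @ $14 = $1,988
Sale 2 (108) [FIFO — oldest first]: 87 @ $14 + 21 @ $13 = $1,491
Sale 3 (535) [FIFO — oldest first]: 35 @ $13 + 258 @ $14 + 242 @ $18 = $8,423
Sale 4 (111) [FIFO — oldest first]: 24 @ $18 + 87 @ $19 = $2,085
Total COGS = $1,988 + $1,491 + $8,423 + $2,085 = $13,987
Ending inventory: 33 @ $19 = $627

COGS = $13,987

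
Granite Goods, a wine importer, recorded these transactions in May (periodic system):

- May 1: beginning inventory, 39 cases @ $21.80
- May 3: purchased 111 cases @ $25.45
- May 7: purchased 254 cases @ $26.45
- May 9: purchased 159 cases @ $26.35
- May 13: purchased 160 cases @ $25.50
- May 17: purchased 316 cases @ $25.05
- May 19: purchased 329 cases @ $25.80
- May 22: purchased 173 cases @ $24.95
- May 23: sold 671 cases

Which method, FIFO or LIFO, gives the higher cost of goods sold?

FIFO COGS: 39 @ $21.80 + 111 @ $25.45 + 254 @ $26.45 + 159 @ $26.35 + 108 @ $25.50 = $17,337.10
LIFO COGS: 173 @ $24.95 + 329 @ $25.80 + 169 @ $25.05 = $17,038.00

FIFO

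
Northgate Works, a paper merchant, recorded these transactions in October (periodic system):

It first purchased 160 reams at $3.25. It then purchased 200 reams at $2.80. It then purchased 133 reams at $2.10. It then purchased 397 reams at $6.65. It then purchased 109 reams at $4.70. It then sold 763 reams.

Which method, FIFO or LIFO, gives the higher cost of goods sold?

LIFO

FIFO COGS: 160 @ $3.25 + 200 @ $2.80 + 133 @ $2.10 + 270 @ $6.65 = $3,154.80
LIFO COGS: 109 @ $4.70 + 397 @ $6.65 + 133 @ $2.10 + 124 @ $2.80 = $3,778.85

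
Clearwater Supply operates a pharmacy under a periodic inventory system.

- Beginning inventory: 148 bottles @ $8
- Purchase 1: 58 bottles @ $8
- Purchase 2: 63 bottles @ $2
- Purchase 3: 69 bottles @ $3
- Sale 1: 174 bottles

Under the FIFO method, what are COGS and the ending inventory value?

COGS = $1,392; ending inventory = $589

Sale 1 (174) [FIFO — oldest first]: 148 @ $8 + 26 @ $8 = $1,392
Ending inventory: 32 @ $8 + 63 @ $2 + 69 @ $3 = $589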